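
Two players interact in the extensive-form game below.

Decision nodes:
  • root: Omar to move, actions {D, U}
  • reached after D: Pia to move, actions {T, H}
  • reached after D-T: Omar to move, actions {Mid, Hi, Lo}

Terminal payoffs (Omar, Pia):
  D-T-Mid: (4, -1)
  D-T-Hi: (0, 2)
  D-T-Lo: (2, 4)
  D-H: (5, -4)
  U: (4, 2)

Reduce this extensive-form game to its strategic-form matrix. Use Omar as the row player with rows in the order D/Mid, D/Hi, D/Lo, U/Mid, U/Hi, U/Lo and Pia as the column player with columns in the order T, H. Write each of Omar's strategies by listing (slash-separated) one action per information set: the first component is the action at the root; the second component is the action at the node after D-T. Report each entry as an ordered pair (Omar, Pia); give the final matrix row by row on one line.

D/Mid: (4,-1) (5,-4) | D/Hi: (0,2) (5,-4) | D/Lo: (2,4) (5,-4) | U/Mid: (4,2) (4,2) | U/Hi: (4,2) (4,2) | U/Lo: (4,2) (4,2)

             T        H
D/Mid   (4,-1)   (5,-4)
 D/Hi    (0,2)   (5,-4)
 D/Lo    (2,4)   (5,-4)
U/Mid    (4,2)    (4,2)
 U/Hi    (4,2)    (4,2)
 U/Lo    (4,2)    (4,2)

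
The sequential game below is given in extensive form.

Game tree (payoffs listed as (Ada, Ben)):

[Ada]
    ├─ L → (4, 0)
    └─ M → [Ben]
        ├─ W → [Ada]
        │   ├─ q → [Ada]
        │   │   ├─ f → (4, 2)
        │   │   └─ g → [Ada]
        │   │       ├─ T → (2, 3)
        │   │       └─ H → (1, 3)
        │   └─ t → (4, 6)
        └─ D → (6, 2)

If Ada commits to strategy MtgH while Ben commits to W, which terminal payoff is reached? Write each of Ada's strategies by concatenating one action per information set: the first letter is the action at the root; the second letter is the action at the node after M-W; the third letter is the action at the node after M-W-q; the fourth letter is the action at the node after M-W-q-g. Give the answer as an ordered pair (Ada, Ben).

(4, 6)

Trace the play path from the root:
  Ada plays M
  Ben plays W at [M]
  Ada plays t at [M-W]
→ terminal payoff (4, 6).
(Ada's choice at the node after M-W-q is never reached on this path, so it doesn't affect the outcome.)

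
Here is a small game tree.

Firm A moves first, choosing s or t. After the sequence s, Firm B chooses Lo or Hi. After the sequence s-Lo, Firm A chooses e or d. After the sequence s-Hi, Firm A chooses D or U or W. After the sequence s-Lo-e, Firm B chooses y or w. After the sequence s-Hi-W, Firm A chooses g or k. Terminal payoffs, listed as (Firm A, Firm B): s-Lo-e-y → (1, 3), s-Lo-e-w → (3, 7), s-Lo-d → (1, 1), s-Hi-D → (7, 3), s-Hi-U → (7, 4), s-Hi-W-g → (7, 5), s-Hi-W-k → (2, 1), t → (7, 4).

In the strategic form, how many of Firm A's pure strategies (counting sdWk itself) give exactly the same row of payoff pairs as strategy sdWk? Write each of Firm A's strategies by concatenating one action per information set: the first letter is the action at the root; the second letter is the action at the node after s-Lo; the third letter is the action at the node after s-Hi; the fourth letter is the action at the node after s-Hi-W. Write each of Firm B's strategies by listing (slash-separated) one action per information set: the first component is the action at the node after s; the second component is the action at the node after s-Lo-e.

1

Row for sdWk (columns Lo/y, Lo/w, Hi/y, Hi/w): (1,1) (1,1) (2,1) (2,1).
Every one of Firm A's information sets is on the play path for some reply by Firm B when Firm A follows sdWk.
Changing the action at any of them therefore changes at least one column, so only sdWk itself gives this row.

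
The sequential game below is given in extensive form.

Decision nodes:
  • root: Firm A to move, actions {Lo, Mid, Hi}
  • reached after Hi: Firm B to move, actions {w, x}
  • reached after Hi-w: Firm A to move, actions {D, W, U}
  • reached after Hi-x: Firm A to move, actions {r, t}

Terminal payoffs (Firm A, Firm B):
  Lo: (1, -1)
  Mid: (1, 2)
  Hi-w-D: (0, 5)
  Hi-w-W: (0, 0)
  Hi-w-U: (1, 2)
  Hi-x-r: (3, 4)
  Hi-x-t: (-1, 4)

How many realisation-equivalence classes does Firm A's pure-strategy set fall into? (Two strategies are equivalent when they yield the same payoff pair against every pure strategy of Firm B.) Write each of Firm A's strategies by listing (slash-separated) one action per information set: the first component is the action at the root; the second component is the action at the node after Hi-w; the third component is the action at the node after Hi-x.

Firm A has 18 pure strategies: Lo/D/r, Lo/D/t, Lo/W/r, Lo/W/t, Lo/U/r, Lo/U/t, Mid/D/r, Mid/D/t, Mid/W/r, Mid/W/t, Mid/U/r, Mid/U/t, Hi/D/r, Hi/D/t, Hi/W/r, Hi/W/t, Hi/U/r, Hi/U/t. Columns: w, x.
{Lo/D/r, Lo/D/t, Lo/W/r, Lo/W/t, Lo/U/r, Lo/U/t} → row (1,-1) (1,-1)
{Mid/D/r, Mid/D/t, Mid/W/r, Mid/W/t, Mid/U/r, Mid/U/t} → row (1,2) (1,2)
{Hi/D/r} → row (0,5) (3,4)
{Hi/D/t} → row (0,5) (-1,4)
{Hi/W/r} → row (0,0) (3,4)
{Hi/W/t} → row (0,0) (-1,4)
{Hi/U/r} → row (1,2) (3,4)
{Hi/U/t} → row (1,2) (-1,4)
That's 8 distinct rows out of 18 strategies.

8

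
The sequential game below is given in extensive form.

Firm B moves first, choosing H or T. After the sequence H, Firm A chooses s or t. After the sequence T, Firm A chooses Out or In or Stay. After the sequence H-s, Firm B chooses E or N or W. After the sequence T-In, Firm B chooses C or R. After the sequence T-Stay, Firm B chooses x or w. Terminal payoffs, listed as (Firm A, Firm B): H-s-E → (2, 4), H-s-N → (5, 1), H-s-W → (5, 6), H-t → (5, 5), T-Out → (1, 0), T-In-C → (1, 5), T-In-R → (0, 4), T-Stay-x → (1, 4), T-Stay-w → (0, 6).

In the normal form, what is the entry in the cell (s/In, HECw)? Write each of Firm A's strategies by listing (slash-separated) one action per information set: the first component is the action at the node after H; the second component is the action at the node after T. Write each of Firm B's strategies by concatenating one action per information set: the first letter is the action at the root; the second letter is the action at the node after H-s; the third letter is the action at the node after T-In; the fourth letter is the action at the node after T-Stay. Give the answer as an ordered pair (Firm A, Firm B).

(2, 4)

Trace the play path from the root:
  Firm B plays H
  Firm A plays s at [H]
  Firm B plays E at [H-s]
→ terminal payoff (2, 4).
(Firm A's choice at the node after T is never reached on this path, so it doesn't affect the outcome.)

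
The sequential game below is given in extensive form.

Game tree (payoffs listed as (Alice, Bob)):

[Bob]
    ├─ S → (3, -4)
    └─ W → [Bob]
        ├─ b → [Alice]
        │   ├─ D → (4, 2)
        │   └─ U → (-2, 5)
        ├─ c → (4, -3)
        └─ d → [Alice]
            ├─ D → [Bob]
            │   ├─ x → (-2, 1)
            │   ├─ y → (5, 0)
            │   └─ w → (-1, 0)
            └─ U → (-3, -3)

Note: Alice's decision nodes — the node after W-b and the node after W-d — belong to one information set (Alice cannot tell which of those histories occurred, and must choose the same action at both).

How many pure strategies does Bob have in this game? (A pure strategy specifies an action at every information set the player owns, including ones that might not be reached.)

Bob owns the root with actions {S, W} — two choices.
Bob owns the node after W with actions {b, c, d} — three choices.
Bob owns the node after W-d-D with actions {x, y, w} — three choices.
A pure strategy fixes one action at each information set independently, so the count is the product 2 × 3 × 3 = 18.
(For reference, Alice has 2 pure strategies, giving a 18×2 normal-form matrix.)

18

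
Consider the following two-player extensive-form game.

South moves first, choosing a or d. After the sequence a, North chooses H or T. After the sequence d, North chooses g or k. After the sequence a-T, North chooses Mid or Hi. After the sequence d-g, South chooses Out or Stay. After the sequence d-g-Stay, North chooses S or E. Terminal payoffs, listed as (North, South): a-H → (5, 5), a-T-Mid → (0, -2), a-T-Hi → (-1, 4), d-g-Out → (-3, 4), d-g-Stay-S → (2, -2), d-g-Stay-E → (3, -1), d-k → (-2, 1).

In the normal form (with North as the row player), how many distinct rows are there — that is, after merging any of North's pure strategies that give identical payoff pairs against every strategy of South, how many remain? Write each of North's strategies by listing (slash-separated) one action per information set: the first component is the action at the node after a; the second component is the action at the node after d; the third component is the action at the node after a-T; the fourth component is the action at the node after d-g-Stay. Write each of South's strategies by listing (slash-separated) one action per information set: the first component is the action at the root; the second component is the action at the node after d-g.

North has 16 pure strategies: H/g/Mid/S, H/g/Mid/E, H/g/Hi/S, H/g/Hi/E, H/k/Mid/S, H/k/Mid/E, H/k/Hi/S, H/k/Hi/E, T/g/Mid/S, T/g/Mid/E, T/g/Hi/S, T/g/Hi/E, T/k/Mid/S, T/k/Mid/E, T/k/Hi/S, T/k/Hi/E. Columns: a/Out, a/Stay, d/Out, d/Stay.
{H/g/Mid/S, H/g/Hi/S} → row (5,5) (5,5) (-3,4) (2,-2)
{H/g/Mid/E, H/g/Hi/E} → row (5,5) (5,5) (-3,4) (3,-1)
{H/k/Mid/S, H/k/Mid/E, H/k/Hi/S, H/k/Hi/E} → row (5,5) (5,5) (-2,1) (-2,1)
{T/g/Mid/S} → row (0,-2) (0,-2) (-3,4) (2,-2)
{T/g/Mid/E} → row (0,-2) (0,-2) (-3,4) (3,-1)
{T/g/Hi/S} → row (-1,4) (-1,4) (-3,4) (2,-2)
{T/g/Hi/E} → row (-1,4) (-1,4) (-3,4) (3,-1)
{T/k/Mid/S, T/k/Mid/E} → row (0,-2) (0,-2) (-2,1) (-2,1)
{T/k/Hi/S, T/k/Hi/E} → row (-1,4) (-1,4) (-2,1) (-2,1)
That's 9 distinct rows out of 16 strategies.

9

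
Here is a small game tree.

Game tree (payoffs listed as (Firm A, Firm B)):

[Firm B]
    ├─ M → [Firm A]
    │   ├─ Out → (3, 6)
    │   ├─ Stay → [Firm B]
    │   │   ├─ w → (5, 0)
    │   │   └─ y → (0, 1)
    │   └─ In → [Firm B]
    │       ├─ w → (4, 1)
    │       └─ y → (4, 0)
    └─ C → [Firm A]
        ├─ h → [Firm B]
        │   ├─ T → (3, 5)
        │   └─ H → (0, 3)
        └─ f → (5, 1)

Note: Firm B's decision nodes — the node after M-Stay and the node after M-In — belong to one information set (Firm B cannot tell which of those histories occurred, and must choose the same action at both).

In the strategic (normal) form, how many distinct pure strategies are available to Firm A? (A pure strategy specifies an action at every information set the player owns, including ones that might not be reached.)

Firm A owns the node after M with actions {Out, Stay, In} — three choices.
Firm A owns the node after C with actions {h, f} — two choices.
A pure strategy fixes one action at each information set independently, so the count is the product 3 × 2 = 6.
(For reference, Firm B has 8 pure strategies, giving a 6×8 normal-form matrix.)

6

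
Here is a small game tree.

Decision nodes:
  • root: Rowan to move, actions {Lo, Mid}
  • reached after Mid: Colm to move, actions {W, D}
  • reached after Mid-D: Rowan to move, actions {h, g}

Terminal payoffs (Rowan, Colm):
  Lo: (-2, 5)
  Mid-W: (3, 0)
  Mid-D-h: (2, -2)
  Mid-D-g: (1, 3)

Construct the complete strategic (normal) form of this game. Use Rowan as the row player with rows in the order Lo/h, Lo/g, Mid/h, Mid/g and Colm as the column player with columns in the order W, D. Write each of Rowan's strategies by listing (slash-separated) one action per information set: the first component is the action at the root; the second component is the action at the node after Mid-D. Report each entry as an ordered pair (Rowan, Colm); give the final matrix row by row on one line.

Lo/h: (-2,5) (-2,5) | Lo/g: (-2,5) (-2,5) | Mid/h: (3,0) (2,-2) | Mid/g: (3,0) (1,3)

Row Lo/h: W→(-2,5), D→(-2,5)
Row Lo/g: W→(-2,5), D→(-2,5)
Row Mid/h: W→(3,0), D→(2,-2)
Row Mid/g: W→(3,0), D→(1,3)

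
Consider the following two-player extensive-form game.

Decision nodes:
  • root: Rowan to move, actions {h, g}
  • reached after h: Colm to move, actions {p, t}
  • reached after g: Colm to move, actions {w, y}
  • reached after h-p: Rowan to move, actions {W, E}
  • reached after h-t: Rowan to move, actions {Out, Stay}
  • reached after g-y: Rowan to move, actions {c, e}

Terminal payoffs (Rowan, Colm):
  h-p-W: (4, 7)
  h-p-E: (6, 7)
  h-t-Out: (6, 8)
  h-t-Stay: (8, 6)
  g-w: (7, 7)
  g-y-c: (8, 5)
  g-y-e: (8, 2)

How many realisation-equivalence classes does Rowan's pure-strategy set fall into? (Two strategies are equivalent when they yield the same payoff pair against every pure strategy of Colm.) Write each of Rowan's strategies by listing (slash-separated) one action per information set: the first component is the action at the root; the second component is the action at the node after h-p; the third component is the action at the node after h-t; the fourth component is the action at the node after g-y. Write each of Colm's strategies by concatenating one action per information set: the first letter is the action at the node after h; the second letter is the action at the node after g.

Rowan has 16 pure strategies: h/W/Out/c, h/W/Out/e, h/W/Stay/c, h/W/Stay/e, h/E/Out/c, h/E/Out/e, h/E/Stay/c, h/E/Stay/e, g/W/Out/c, g/W/Out/e, g/W/Stay/c, g/W/Stay/e, g/E/Out/c, g/E/Out/e, g/E/Stay/c, g/E/Stay/e. Columns: pw, py, tw, ty.
{h/W/Out/c, h/W/Out/e} → row (4,7) (4,7) (6,8) (6,8)
{h/W/Stay/c, h/W/Stay/e} → row (4,7) (4,7) (8,6) (8,6)
{h/E/Out/c, h/E/Out/e} → row (6,7) (6,7) (6,8) (6,8)
{h/E/Stay/c, h/E/Stay/e} → row (6,7) (6,7) (8,6) (8,6)
{g/W/Out/c, g/W/Stay/c, g/E/Out/c, g/E/Stay/c} → row (7,7) (8,5) (7,7) (8,5)
{g/W/Out/e, g/W/Stay/e, g/E/Out/e, g/E/Stay/e} → row (7,7) (8,2) (7,7) (8,2)
That's 6 distinct rows out of 16 strategies.

6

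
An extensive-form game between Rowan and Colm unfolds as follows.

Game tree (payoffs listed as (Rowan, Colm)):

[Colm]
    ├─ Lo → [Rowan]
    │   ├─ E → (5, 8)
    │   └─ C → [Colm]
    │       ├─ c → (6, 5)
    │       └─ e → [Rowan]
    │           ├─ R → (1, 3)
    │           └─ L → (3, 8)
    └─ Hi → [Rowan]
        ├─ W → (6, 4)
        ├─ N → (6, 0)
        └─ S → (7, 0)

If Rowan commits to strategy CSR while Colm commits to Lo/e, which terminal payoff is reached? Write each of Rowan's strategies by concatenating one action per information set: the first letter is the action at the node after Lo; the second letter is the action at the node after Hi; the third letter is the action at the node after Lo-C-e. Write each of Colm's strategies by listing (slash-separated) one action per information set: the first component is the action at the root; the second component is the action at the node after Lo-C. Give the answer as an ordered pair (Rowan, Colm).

(1, 3)

Trace the play path from the root:
  Colm plays Lo
  Rowan plays C at [Lo]
  Colm plays e at [Lo-C]
  Rowan plays R at [Lo-C-e]
→ terminal payoff (1, 3).
(Rowan's choice at the node after Hi is never reached on this path, so it doesn't affect the outcome.)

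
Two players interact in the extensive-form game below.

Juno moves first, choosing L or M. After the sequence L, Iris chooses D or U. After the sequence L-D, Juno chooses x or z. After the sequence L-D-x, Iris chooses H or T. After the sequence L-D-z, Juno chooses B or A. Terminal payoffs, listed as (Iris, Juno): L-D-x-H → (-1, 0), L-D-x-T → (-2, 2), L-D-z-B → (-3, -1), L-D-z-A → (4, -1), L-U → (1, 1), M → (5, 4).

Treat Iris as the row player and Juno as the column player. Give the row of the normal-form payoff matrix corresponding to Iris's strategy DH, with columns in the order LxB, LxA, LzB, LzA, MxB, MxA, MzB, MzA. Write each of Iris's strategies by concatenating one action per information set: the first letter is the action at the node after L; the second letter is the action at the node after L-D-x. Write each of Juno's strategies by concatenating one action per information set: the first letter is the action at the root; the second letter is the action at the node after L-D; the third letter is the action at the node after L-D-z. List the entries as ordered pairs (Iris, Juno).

(-1,0) (-1,0) (-3,-1) (4,-1) (5,4) (5,4) (5,4) (5,4)

vs LxB: Juno plays L → Iris plays D at [L] → Juno plays x at [L-D] → Iris plays H at [L-D-x] → (-1, 0)
vs LxA: Juno plays L → Iris plays D at [L] → Juno plays x at [L-D] → Iris plays H at [L-D-x] → (-1, 0)
vs LzB: Juno plays L → Iris plays D at [L] → Juno plays z at [L-D] → Juno plays B at [L-D-z] → (-3, -1)
vs LzA: Juno plays L → Iris plays D at [L] → Juno plays z at [L-D] → Juno plays A at [L-D-z] → (4, -1)
vs MxB: Juno plays M → (5, 4)
vs MxA: Juno plays M → (5, 4)
vs MzB: Juno plays M → (5, 4)
vs MzA: Juno plays M → (5, 4)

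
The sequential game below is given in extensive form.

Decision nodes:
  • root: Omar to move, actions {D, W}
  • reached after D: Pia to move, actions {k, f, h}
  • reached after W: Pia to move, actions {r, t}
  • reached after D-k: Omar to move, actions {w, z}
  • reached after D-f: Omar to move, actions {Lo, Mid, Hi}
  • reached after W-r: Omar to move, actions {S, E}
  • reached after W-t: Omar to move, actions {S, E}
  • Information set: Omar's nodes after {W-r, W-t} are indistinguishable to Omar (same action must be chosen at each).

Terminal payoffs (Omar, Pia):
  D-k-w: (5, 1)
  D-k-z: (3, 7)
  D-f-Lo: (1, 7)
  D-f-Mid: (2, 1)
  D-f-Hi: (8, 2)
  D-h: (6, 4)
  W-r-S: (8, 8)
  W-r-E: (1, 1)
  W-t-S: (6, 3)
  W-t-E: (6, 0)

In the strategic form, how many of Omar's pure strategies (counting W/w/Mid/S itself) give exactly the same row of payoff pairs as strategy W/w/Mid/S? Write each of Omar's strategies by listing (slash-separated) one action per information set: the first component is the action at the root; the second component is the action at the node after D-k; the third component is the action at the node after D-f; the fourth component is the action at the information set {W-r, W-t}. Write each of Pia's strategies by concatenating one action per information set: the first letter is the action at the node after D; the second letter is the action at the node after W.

Row for W/w/Mid/S (columns kr, kt, fr, ft, hr, ht): (8,8) (6,3) (8,8) (6,3) (8,8) (6,3).
Under W/w/Mid/S, Omar's choice at the node after D-k and at the node after D-f can never be reached regardless of what Pia does, so varying those choices leaves every outcome unchanged.
Holding the reachable choices fixed and varying the unreachable ones freely already gives 2 × 3 = 6 equivalent strategies.
No other strategy reproduces this row, so those 6 are the full class: W/w/Lo/S, W/w/Mid/S, W/w/Hi/S, W/z/Lo/S, W/z/Mid/S, W/z/Hi/S.

6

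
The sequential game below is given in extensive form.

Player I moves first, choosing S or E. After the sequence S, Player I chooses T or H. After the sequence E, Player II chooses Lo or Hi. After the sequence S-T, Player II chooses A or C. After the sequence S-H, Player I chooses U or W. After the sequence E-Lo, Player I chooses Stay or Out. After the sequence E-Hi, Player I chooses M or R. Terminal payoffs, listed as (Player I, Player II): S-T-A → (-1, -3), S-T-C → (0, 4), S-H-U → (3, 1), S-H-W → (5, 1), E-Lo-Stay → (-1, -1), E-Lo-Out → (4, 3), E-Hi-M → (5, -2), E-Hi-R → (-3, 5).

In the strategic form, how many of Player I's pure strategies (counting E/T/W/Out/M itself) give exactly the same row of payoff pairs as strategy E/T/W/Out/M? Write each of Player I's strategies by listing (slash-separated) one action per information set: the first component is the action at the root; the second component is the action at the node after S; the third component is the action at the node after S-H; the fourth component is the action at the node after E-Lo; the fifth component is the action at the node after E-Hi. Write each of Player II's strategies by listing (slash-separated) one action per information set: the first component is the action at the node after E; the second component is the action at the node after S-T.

Row for E/T/W/Out/M (columns Lo/A, Lo/C, Hi/A, Hi/C): (4,3) (4,3) (5,-2) (5,-2).
Under E/T/W/Out/M, Player I's choice at the node after S and at the node after S-H can never be reached regardless of what Player II does, so varying those choices leaves every outcome unchanged.
Holding the reachable choices fixed and varying the unreachable ones freely already gives 2 × 2 = 4 equivalent strategies.
No other strategy reproduces this row, so those 4 are the full class: E/T/U/Out/M, E/T/W/Out/M, E/H/U/Out/M, E/H/W/Out/M.

4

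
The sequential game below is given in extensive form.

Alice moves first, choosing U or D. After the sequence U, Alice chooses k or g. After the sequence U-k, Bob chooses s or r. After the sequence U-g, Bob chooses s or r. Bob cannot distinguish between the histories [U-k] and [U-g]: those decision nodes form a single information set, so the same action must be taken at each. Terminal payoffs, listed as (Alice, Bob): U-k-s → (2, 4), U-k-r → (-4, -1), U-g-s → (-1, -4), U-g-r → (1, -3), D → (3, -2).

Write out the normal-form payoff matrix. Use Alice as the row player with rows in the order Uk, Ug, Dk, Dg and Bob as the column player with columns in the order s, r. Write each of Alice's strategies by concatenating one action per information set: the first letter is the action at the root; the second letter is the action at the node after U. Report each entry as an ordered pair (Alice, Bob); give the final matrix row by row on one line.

            s        r
  Uk    (2,4)  (-4,-1)
  Ug  (-1,-4)   (1,-3)
  Dk   (3,-2)   (3,-2)
  Dg   (3,-2)   (3,-2)

Uk: (2,4) (-4,-1) | Ug: (-1,-4) (1,-3) | Dk: (3,-2) (3,-2) | Dg: (3,-2) (3,-2)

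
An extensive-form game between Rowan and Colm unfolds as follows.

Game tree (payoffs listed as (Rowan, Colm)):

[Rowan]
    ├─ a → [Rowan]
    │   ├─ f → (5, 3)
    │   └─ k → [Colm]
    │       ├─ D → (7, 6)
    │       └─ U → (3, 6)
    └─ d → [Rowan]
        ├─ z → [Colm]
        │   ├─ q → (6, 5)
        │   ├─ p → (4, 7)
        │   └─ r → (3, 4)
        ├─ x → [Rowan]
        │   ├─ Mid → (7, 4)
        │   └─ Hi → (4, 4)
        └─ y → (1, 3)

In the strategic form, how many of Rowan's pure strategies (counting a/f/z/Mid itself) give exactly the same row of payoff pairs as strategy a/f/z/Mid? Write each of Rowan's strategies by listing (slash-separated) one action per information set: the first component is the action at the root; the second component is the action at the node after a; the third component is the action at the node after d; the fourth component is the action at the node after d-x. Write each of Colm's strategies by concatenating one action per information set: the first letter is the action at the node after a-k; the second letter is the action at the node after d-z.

Row for a/f/z/Mid (columns Dq, Dp, Dr, Uq, Up, Ur): (5,3) (5,3) (5,3) (5,3) (5,3) (5,3).
Under a/f/z/Mid, Rowan's choice at the node after d and at the node after d-x can never be reached regardless of what Colm does, so varying those choices leaves every outcome unchanged.
Holding the reachable choices fixed and varying the unreachable ones freely already gives 3 × 2 = 6 equivalent strategies.
No other strategy reproduces this row, so those 6 are the full class: a/f/z/Mid, a/f/z/Hi, a/f/x/Mid, a/f/x/Hi, a/f/y/Mid, a/f/y/Hi.

6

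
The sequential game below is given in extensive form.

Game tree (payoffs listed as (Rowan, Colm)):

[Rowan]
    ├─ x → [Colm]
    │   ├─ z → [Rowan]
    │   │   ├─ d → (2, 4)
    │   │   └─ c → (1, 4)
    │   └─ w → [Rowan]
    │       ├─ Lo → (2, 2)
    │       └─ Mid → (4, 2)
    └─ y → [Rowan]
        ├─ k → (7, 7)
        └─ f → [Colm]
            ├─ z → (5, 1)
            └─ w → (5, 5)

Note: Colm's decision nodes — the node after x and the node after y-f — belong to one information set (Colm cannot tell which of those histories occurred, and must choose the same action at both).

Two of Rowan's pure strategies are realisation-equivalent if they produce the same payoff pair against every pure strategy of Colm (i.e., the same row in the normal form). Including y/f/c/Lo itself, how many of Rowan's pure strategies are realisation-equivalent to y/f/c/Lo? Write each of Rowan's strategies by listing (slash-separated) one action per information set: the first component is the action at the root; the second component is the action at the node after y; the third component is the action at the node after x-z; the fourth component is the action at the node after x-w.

4

Row for y/f/c/Lo (columns z, w): (5,1) (5,5).
Under y/f/c/Lo, Rowan's choice at the node after x-z and at the node after x-w can never be reached regardless of what Colm does, so varying those choices leaves every outcome unchanged.
Holding the reachable choices fixed and varying the unreachable ones freely already gives 2 × 2 = 4 equivalent strategies.
No other strategy reproduces this row, so those 4 are the full class: y/f/d/Lo, y/f/d/Mid, y/f/c/Lo, y/f/c/Mid.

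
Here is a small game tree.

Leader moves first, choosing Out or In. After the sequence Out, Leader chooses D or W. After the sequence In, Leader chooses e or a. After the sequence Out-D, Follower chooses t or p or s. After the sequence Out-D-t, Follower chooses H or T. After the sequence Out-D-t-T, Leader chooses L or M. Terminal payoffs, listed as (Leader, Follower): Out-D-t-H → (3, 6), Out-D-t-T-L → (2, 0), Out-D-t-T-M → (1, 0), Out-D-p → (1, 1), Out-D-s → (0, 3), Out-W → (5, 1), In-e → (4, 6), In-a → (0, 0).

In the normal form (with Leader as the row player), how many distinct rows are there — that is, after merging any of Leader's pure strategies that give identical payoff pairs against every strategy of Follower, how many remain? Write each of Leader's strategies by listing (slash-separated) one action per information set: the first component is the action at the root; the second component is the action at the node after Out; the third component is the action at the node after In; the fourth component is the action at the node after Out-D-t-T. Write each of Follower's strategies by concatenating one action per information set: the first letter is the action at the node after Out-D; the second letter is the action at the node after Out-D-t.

5

Leader has 16 pure strategies: Out/D/e/L, Out/D/e/M, Out/D/a/L, Out/D/a/M, Out/W/e/L, Out/W/e/M, Out/W/a/L, Out/W/a/M, In/D/e/L, In/D/e/M, In/D/a/L, In/D/a/M, In/W/e/L, In/W/e/M, In/W/a/L, In/W/a/M. Columns: tH, tT, pH, pT, sH, sT.
{Out/D/e/L, Out/D/a/L} → row (3,6) (2,0) (1,1) (1,1) (0,3) (0,3)
{Out/D/e/M, Out/D/a/M} → row (3,6) (1,0) (1,1) (1,1) (0,3) (0,3)
{Out/W/e/L, Out/W/e/M, Out/W/a/L, Out/W/a/M} → row (5,1) (5,1) (5,1) (5,1) (5,1) (5,1)
{In/D/e/L, In/D/e/M, In/W/e/L, In/W/e/M} → row (4,6) (4,6) (4,6) (4,6) (4,6) (4,6)
{In/D/a/L, In/D/a/M, In/W/a/L, In/W/a/M} → row (0,0) (0,0) (0,0) (0,0) (0,0) (0,0)
That's 5 distinct rows out of 16 strategies.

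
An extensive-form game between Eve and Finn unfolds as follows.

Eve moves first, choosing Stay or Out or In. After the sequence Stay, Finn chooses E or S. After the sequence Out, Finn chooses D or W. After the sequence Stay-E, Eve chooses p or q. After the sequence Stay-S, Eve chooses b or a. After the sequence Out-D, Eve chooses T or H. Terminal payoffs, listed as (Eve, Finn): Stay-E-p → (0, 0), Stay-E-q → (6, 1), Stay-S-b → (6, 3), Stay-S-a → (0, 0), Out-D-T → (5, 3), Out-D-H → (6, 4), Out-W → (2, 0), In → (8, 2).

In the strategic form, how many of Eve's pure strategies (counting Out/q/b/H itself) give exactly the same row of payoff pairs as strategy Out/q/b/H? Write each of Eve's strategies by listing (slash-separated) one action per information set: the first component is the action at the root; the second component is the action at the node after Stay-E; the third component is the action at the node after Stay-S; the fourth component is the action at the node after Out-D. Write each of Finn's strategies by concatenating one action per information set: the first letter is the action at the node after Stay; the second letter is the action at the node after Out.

4

Row for Out/q/b/H (columns ED, EW, SD, SW): (6,4) (2,0) (6,4) (2,0).
Under Out/q/b/H, Eve's choice at the node after Stay-E and at the node after Stay-S can never be reached regardless of what Finn does, so varying those choices leaves every outcome unchanged.
Holding the reachable choices fixed and varying the unreachable ones freely already gives 2 × 2 = 4 equivalent strategies.
No other strategy reproduces this row, so those 4 are the full class: Out/p/b/H, Out/p/a/H, Out/q/b/H, Out/q/a/H.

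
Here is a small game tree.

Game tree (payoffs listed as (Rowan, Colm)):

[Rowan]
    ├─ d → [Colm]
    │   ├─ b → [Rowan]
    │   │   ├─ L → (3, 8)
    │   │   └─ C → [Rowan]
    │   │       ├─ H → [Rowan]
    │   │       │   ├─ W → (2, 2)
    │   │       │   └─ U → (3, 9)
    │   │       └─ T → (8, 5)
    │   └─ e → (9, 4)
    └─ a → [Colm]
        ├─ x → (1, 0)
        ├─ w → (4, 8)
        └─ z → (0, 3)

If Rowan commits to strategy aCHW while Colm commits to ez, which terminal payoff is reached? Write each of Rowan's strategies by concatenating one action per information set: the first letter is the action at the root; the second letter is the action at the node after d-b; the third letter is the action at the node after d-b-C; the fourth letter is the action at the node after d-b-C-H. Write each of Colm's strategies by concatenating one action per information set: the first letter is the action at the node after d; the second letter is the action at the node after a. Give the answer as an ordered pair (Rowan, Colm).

Trace the play path from the root:
  Rowan plays a
  Colm plays z at [a]
→ terminal payoff (0, 3).
(Rowan's choice at the node after d-b is never reached on this path, so it doesn't affect the outcome.)

(0, 3)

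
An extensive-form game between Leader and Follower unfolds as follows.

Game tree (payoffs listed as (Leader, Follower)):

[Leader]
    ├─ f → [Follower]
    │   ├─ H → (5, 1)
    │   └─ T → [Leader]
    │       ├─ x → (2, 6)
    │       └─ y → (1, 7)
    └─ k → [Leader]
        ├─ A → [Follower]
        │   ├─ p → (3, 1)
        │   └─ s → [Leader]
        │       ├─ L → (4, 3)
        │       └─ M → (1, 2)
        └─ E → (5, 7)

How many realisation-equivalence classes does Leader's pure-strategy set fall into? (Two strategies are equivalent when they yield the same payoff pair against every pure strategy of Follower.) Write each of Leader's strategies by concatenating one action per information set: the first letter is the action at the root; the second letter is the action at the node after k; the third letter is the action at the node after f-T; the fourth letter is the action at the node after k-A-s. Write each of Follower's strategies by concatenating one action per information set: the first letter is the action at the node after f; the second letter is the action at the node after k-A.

5

Leader has 16 pure strategies: fAxL, fAxM, fAyL, fAyM, fExL, fExM, fEyL, fEyM, kAxL, kAxM, kAyL, kAyM, kExL, kExM, kEyL, kEyM. Columns: Hp, Hs, Tp, Ts.
{fAxL, fAxM, fExL, fExM} → row (5,1) (5,1) (2,6) (2,6)
{fAyL, fAyM, fEyL, fEyM} → row (5,1) (5,1) (1,7) (1,7)
{kAxL, kAyL} → row (3,1) (4,3) (3,1) (4,3)
{kAxM, kAyM} → row (3,1) (1,2) (3,1) (1,2)
{kExL, kExM, kEyL, kEyM} → row (5,7) (5,7) (5,7) (5,7)
That's 5 distinct rows out of 16 strategies.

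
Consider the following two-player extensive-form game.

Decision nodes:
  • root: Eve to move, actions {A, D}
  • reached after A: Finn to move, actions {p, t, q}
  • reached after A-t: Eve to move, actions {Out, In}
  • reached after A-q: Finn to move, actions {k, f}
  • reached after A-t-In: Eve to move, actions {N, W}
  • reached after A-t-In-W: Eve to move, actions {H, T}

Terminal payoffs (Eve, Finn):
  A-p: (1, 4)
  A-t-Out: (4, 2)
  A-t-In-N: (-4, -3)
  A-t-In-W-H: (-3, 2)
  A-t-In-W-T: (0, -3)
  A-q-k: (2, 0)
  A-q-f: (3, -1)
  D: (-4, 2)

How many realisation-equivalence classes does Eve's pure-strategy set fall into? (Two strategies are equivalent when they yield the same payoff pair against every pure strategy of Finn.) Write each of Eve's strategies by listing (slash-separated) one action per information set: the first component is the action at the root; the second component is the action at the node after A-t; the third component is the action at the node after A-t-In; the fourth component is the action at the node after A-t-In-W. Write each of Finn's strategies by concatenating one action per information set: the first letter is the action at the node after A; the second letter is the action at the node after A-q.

Eve has 16 pure strategies: A/Out/N/H, A/Out/N/T, A/Out/W/H, A/Out/W/T, A/In/N/H, A/In/N/T, A/In/W/H, A/In/W/T, D/Out/N/H, D/Out/N/T, D/Out/W/H, D/Out/W/T, D/In/N/H, D/In/N/T, D/In/W/H, D/In/W/T. Columns: pk, pf, tk, tf, qk, qf.
{A/Out/N/H, A/Out/N/T, A/Out/W/H, A/Out/W/T} → row (1,4) (1,4) (4,2) (4,2) (2,0) (3,-1)
{A/In/N/H, A/In/N/T} → row (1,4) (1,4) (-4,-3) (-4,-3) (2,0) (3,-1)
{A/In/W/H} → row (1,4) (1,4) (-3,2) (-3,2) (2,0) (3,-1)
{A/In/W/T} → row (1,4) (1,4) (0,-3) (0,-3) (2,0) (3,-1)
{D/Out/N/H, D/Out/N/T, D/Out/W/H, D/Out/W/T, D/In/N/H, D/In/N/T, D/In/W/H, D/In/W/T} → row (-4,2) (-4,2) (-4,2) (-4,2) (-4,2) (-4,2)
That's 5 distinct rows out of 16 strategies.

5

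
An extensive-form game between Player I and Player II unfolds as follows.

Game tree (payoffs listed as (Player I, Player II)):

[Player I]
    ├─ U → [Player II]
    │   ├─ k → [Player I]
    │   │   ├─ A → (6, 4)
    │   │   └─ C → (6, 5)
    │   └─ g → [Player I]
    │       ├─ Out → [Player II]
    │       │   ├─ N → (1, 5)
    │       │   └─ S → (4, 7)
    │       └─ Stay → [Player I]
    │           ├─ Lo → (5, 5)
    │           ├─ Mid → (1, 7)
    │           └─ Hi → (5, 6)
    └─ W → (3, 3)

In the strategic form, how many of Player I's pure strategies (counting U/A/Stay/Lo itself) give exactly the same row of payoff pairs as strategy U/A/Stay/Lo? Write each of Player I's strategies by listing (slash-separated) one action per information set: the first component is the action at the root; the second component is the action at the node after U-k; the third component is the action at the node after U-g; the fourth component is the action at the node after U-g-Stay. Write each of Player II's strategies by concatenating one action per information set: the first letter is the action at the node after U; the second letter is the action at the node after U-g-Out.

1

Row for U/A/Stay/Lo (columns kN, kS, gN, gS): (6,4) (6,4) (5,5) (5,5).
Every one of Player I's information sets is on the play path for some reply by Player II when Player I follows U/A/Stay/Lo.
Changing the action at any of them therefore changes at least one column, so only U/A/Stay/Lo itself gives this row.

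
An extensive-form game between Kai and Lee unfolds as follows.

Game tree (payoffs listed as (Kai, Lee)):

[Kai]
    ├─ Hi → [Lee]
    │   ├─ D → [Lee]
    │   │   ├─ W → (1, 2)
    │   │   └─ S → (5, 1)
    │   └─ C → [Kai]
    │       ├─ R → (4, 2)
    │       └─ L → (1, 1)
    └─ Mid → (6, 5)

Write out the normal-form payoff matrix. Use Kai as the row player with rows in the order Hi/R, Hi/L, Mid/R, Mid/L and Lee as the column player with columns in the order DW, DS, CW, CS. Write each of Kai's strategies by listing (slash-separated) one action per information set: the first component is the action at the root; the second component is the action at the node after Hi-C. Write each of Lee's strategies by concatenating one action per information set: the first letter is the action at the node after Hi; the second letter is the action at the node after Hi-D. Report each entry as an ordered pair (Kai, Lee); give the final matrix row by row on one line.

Hi/R: (1,2) (5,1) (4,2) (4,2) | Hi/L: (1,2) (5,1) (1,1) (1,1) | Mid/R: (6,5) (6,5) (6,5) (6,5) | Mid/L: (6,5) (6,5) (6,5) (6,5)

Row Hi/R: DW→(1,2), DS→(5,1), CW→(4,2), CS→(4,2)
Row Hi/L: DW→(1,2), DS→(5,1), CW→(1,1), CS→(1,1)
Row Mid/R: DW→(6,5), DS→(6,5), CW→(6,5), CS→(6,5)
Row Mid/L: DW→(6,5), DS→(6,5), CW→(6,5), CS→(6,5)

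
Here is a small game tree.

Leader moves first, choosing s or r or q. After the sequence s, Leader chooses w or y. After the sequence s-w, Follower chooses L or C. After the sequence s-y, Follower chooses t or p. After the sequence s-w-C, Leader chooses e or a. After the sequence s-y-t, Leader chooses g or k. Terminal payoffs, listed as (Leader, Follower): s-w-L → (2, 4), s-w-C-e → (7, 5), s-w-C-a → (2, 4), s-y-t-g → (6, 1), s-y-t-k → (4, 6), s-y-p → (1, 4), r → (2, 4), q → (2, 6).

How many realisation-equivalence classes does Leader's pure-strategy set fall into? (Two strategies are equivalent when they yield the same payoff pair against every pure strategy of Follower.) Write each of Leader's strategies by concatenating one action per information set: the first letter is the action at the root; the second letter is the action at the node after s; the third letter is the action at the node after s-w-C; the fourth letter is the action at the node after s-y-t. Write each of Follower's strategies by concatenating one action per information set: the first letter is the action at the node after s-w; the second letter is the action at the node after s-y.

5

Leader has 24 pure strategies: sweg, swek, swag, swak, syeg, syek, syag, syak, rweg, rwek, rwag, rwak, ryeg, ryek, ryag, ryak, qweg, qwek, qwag, qwak, qyeg, qyek, qyag, qyak. Columns: Lt, Lp, Ct, Cp.
{sweg, swek} → row (2,4) (2,4) (7,5) (7,5)
{swag, swak, rweg, rwek, rwag, rwak, ryeg, ryek, ryag, ryak} → row (2,4) (2,4) (2,4) (2,4)
{syeg, syag} → row (6,1) (1,4) (6,1) (1,4)
{syek, syak} → row (4,6) (1,4) (4,6) (1,4)
{qweg, qwek, qwag, qwak, qyeg, qyek, qyag, qyak} → row (2,6) (2,6) (2,6) (2,6)
That's 5 distinct rows out of 24 strategies.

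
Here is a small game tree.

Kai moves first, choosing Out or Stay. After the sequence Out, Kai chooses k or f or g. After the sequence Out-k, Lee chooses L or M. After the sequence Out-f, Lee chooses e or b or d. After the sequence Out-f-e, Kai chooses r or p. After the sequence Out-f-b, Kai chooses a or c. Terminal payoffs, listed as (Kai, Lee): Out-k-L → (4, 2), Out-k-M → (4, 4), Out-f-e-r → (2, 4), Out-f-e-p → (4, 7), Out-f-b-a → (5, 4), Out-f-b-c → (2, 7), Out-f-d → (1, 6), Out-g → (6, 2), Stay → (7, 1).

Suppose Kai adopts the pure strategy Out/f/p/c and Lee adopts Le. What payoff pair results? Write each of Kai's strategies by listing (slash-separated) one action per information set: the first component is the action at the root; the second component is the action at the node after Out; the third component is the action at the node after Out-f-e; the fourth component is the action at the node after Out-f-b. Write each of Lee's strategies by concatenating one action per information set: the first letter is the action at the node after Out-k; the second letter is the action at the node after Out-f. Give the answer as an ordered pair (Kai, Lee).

Trace the play path from the root:
  Kai plays Out
  Kai plays f at [Out]
  Lee plays e at [Out-f]
  Kai plays p at [Out-f-e]
→ terminal payoff (4, 7).
(Kai's choice at the node after Out-f-b is never reached on this path, so it doesn't affect the outcome.)

(4, 7)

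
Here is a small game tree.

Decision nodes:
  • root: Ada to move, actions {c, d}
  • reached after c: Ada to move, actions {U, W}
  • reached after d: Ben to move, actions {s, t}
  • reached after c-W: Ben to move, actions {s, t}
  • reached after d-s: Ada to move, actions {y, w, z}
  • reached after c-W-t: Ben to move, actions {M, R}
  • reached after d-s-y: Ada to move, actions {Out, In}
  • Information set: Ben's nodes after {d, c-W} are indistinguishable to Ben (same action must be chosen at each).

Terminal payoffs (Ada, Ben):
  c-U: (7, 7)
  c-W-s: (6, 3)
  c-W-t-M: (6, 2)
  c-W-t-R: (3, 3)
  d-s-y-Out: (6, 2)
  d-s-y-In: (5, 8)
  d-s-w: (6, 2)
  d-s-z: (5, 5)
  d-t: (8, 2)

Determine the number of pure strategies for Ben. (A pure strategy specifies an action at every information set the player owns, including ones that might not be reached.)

4

Ben owns the information set {d, c-W} with actions {s, t} — two choices.
Ben owns the node after c-W-t with actions {M, R} — two choices.
A pure strategy fixes one action at each information set independently, so the count is the product 2 × 2 = 4.
(For reference, Ada has 24 pure strategies, giving a 4×24 normal-form matrix.)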